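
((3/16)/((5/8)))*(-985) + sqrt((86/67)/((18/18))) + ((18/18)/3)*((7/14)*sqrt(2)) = -591/2 + sqrt(2)/6 + sqrt(5762)/67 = -294.13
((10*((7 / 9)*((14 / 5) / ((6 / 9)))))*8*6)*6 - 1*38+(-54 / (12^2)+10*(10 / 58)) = 2174153 / 232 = 9371.35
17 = 17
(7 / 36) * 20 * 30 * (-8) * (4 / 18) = -5600 / 27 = -207.41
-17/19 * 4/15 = -68/285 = -0.24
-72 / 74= -0.97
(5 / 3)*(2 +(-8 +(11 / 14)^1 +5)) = -5 / 14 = -0.36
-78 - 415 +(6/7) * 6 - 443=-6516/7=-930.86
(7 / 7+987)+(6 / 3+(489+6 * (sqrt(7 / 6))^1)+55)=sqrt(42)+1534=1540.48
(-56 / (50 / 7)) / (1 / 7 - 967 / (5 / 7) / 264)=362208 / 230315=1.57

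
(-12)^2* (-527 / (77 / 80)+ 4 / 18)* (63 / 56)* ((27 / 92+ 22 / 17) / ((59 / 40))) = -169518084840 / 1776313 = -95432.55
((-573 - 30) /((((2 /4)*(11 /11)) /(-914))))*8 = 8818272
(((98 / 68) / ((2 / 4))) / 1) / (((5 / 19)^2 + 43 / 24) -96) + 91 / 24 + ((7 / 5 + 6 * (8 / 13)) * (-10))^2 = 146047448368879 / 56238699192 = 2596.92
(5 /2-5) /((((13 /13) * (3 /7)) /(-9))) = 105 /2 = 52.50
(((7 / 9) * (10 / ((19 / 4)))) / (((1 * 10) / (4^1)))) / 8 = 0.08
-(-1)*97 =97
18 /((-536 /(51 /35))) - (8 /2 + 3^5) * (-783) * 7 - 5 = 12698662301 /9380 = 1353801.95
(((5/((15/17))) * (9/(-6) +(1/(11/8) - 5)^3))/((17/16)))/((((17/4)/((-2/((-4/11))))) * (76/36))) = -10158672/39083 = -259.93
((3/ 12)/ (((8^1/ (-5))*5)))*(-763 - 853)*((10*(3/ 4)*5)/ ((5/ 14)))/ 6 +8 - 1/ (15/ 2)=53497/ 60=891.62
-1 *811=-811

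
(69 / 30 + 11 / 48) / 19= 607 / 4560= 0.13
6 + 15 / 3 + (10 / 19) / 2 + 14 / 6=775 / 57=13.60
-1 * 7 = -7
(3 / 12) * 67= 67 / 4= 16.75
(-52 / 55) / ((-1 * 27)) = 52 / 1485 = 0.04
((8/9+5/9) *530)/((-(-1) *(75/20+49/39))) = 358280/2343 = 152.92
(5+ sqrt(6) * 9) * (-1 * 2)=-18 * sqrt(6) - 10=-54.09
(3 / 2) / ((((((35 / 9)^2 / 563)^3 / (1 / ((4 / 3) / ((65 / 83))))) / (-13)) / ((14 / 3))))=-48082628455912089 / 17437262500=-2757464.28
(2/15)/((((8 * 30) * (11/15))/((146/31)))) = 0.00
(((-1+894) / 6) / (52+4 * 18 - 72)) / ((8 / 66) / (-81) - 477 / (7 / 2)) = -5569641 / 265207280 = -0.02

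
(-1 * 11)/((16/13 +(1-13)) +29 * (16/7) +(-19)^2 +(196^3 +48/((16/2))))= -1001/685226225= -0.00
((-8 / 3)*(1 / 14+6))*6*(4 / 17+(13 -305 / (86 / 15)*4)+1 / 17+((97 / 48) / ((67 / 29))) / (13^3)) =735986802115 / 37977342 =19379.63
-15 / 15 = -1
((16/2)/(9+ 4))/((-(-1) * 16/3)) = 3/26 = 0.12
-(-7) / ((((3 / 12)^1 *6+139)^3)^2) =448 / 492309163417681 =0.00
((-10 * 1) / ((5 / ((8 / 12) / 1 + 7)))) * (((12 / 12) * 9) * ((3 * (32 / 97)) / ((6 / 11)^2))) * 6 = -267168 / 97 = -2754.31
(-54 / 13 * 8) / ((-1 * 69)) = 144 / 299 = 0.48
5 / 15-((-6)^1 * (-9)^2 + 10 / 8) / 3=1943 / 12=161.92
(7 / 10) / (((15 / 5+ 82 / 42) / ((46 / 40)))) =3381 / 20800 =0.16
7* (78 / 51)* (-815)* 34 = -296660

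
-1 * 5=-5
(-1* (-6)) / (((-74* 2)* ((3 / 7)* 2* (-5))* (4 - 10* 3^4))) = -7 / 596440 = -0.00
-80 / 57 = -1.40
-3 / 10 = -0.30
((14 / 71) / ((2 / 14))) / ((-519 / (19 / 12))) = -931 / 221094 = -0.00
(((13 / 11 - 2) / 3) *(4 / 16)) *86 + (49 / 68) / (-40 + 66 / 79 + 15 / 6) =-6373315 / 1083291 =-5.88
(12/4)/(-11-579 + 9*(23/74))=-222/43453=-0.01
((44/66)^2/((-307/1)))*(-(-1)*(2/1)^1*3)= -8/921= -0.01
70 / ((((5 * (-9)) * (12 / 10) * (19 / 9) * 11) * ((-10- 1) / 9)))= 105 / 2299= 0.05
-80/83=-0.96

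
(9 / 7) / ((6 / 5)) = 15 / 14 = 1.07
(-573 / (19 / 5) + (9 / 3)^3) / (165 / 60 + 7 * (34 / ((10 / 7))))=-15680 / 21451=-0.73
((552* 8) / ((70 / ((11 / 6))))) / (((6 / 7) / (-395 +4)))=-791384 / 15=-52758.93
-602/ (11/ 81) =-4432.91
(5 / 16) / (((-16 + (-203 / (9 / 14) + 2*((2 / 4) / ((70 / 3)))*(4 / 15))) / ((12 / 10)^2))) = -2835 / 2090128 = -0.00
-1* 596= -596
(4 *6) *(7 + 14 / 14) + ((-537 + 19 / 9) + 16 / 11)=-341.43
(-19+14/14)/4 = -9/2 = -4.50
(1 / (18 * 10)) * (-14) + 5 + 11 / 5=7.12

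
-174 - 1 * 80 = -254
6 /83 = 0.07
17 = 17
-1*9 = -9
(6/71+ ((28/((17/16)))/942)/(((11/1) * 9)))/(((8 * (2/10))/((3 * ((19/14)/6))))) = 226672945/6303494736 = 0.04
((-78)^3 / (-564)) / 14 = 19773 / 329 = 60.10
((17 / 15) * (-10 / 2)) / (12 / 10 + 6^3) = -85 / 3258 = -0.03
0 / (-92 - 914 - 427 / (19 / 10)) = 0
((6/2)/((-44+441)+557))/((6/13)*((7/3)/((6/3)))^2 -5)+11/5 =198738/90365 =2.20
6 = 6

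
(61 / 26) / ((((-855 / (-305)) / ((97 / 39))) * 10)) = 360937 / 1733940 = 0.21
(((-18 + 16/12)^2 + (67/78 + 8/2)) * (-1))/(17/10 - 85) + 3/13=353176/97461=3.62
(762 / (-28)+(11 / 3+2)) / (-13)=905 / 546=1.66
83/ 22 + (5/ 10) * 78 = 941/ 22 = 42.77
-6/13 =-0.46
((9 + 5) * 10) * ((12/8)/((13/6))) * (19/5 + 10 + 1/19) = 331632/247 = 1342.64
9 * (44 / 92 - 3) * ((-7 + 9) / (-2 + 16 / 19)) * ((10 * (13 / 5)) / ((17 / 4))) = 1031472 / 4301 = 239.82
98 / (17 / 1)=98 / 17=5.76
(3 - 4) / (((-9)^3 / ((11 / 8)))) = 0.00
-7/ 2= -3.50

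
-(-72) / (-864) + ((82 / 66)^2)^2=10907737 / 4743684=2.30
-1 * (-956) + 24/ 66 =10520/ 11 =956.36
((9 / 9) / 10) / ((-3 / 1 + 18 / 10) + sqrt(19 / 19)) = -1 / 2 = -0.50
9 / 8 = 1.12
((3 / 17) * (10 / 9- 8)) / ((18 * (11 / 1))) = -31 / 5049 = -0.01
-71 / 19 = -3.74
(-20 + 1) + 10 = -9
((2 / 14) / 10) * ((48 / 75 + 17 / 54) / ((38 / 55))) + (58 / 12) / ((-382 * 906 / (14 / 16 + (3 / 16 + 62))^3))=-295480925642731 / 84842930995200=-3.48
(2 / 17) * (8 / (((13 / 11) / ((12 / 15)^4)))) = 45056 / 138125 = 0.33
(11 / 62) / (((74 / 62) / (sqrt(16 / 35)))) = 22 * sqrt(35) / 1295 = 0.10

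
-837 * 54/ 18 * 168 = -421848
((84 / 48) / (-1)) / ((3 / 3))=-7 / 4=-1.75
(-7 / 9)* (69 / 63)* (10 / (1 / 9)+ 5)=-2185 / 27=-80.93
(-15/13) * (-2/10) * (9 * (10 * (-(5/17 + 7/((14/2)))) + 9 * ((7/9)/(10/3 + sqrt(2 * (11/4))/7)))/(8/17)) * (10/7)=-60222150/882791-144585 * sqrt(22)/504452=-69.56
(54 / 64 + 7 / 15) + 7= 3989 / 480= 8.31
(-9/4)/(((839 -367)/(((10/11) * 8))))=-45/1298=-0.03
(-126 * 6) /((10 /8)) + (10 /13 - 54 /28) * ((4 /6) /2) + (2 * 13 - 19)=-1633049 /2730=-598.19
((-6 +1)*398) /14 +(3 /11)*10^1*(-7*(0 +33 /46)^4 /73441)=-163592430173845 /1150900961336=-142.14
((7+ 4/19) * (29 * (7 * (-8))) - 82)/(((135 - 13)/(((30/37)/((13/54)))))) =-181477260/557479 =-325.53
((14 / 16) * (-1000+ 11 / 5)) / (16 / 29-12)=1012767 / 13280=76.26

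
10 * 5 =50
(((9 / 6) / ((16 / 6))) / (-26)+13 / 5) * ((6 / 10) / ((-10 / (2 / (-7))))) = 16089 / 364000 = 0.04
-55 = -55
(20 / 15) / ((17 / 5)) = 20 / 51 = 0.39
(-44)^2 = 1936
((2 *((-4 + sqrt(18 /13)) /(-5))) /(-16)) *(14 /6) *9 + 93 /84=-139 /140 + 63 *sqrt(26) /520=-0.38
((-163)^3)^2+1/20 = 375107391560181/20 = 18755369578009.05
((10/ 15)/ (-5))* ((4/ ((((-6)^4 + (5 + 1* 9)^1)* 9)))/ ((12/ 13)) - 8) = 282947/ 265275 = 1.07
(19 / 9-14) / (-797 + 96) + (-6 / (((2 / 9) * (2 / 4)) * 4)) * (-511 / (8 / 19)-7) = 1663401107 / 100944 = 16478.45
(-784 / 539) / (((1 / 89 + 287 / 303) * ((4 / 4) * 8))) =-26967 / 142153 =-0.19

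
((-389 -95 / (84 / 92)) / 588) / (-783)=5177 / 4834242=0.00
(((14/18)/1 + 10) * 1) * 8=776/9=86.22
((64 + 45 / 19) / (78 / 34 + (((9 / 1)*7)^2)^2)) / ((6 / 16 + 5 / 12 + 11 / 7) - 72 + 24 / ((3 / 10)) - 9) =150059 / 48549976499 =0.00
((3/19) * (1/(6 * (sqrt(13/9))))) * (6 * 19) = 9 * sqrt(13)/13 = 2.50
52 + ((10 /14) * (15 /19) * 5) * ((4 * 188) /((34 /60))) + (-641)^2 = 937579513 /2261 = 414674.71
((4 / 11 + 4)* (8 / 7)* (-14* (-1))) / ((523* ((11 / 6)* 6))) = 768 / 63283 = 0.01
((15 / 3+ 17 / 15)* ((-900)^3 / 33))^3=-3310613835264000000000000000 / 1331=-2487313174503380916604057.00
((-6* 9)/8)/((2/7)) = -189/8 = -23.62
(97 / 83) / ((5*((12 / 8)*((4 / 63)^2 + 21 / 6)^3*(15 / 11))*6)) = 19766689439112 / 44653478279378125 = 0.00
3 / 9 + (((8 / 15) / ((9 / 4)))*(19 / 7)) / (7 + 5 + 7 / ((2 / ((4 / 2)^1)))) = 347 / 945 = 0.37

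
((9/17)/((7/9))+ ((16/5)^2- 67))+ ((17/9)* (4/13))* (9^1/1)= -1966568/38675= -50.85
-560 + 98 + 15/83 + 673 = 17528/83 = 211.18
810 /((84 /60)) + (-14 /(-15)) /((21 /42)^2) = 61142 /105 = 582.30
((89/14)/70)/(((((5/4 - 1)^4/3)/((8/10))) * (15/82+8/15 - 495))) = -0.11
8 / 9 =0.89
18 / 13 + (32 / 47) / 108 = 22946 / 16497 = 1.39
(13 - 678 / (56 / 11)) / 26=-3365 / 728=-4.62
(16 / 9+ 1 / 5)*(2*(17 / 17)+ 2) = 7.91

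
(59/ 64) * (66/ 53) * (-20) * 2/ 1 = -9735/ 212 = -45.92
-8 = -8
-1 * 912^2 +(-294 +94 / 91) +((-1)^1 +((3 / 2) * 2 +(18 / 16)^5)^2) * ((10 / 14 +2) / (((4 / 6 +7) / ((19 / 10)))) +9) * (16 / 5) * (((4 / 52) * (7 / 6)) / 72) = -168288246668330745011 / 202260747386880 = -832036.12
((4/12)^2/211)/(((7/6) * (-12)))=-1/26586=-0.00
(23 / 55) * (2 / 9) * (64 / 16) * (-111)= -41.26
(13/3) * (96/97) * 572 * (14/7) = 475904/97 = 4906.23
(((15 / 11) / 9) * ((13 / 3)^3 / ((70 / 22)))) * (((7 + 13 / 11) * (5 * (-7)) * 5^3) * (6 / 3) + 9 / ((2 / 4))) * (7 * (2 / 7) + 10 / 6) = -192189166 / 189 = -1016873.89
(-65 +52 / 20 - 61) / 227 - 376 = -427377 / 1135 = -376.54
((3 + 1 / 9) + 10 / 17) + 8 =1790 / 153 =11.70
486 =486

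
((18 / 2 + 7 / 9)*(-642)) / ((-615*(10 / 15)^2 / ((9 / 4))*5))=10.33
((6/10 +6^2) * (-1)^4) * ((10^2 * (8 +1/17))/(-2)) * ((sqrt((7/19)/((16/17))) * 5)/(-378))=208925 * sqrt(2261)/81396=122.05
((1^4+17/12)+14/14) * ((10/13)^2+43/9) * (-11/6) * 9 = -3683317/12168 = -302.71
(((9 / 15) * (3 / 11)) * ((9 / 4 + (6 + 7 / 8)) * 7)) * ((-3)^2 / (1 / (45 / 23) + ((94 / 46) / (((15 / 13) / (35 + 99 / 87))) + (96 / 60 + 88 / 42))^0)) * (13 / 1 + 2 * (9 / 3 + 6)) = 11548089 / 5984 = 1929.83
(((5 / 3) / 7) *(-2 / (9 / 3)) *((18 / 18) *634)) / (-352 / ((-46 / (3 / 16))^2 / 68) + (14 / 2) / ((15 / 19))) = -134154400 / 11289831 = -11.88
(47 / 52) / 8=47 / 416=0.11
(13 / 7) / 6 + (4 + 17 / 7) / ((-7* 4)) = 47 / 588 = 0.08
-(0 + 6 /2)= -3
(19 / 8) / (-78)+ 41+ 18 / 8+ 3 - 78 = -19831 / 624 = -31.78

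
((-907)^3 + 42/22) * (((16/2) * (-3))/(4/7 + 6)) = 689435800368/253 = 2725042689.20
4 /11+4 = 48 /11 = 4.36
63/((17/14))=51.88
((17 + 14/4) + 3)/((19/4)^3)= 1504/6859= 0.22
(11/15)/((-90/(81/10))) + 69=34467/500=68.93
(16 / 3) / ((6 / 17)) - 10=46 / 9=5.11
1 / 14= 0.07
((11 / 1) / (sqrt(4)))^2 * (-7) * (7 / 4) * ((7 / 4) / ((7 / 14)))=-41503 / 32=-1296.97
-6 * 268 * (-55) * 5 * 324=143272800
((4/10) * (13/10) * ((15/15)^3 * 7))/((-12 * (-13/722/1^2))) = 2527/150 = 16.85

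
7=7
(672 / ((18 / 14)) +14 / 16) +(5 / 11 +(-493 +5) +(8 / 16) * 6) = 10295 / 264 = 39.00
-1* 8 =-8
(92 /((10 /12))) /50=276 /125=2.21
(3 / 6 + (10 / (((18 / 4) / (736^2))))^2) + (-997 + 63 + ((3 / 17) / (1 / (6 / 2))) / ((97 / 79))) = 387098866574729059 / 267138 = 1449059536923.72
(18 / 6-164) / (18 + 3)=-23 / 3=-7.67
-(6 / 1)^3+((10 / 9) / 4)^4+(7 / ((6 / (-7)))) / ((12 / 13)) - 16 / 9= -23789561 / 104976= -226.62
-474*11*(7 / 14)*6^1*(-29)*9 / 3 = 1360854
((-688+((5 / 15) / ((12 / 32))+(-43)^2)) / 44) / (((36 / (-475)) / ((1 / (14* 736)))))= -4967075 / 146893824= -0.03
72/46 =36/23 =1.57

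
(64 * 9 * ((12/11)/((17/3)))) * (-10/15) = -13824/187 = -73.93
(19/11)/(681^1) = 19/7491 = 0.00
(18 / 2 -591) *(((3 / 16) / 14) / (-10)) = 873 / 1120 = 0.78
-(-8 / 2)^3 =64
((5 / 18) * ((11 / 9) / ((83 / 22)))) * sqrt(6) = 0.22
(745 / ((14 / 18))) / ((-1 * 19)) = -6705 / 133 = -50.41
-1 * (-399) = 399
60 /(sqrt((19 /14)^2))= 840 /19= 44.21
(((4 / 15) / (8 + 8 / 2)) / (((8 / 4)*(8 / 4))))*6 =1 / 30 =0.03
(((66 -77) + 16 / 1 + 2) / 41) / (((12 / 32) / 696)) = 12992 / 41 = 316.88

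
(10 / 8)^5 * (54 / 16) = 10.30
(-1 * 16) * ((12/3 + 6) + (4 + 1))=-240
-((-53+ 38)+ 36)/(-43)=21/43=0.49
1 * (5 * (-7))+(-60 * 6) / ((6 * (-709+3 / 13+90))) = -70190 / 2011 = -34.90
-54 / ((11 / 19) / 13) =-13338 / 11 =-1212.55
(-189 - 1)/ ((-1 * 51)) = 3.73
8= 8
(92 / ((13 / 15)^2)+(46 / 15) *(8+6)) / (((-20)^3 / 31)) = -1624927 / 2535000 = -0.64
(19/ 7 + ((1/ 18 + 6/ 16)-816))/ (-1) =409679/ 504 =812.86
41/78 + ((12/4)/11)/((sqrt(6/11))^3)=41/78 + sqrt(66)/12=1.20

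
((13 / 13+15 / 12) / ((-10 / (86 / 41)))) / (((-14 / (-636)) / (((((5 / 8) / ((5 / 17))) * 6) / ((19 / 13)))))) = -40796379 / 218120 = -187.04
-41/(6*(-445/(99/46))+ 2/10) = 6765/204667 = 0.03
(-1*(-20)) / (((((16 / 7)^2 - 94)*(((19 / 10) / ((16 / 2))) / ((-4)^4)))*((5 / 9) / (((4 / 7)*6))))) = -1498.65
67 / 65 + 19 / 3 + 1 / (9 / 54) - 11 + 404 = 79241 / 195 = 406.36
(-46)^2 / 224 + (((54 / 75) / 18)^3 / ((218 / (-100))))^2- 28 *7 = -48484690234151 / 259896875000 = -186.55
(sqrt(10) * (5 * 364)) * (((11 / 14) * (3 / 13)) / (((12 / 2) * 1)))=55 * sqrt(10)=173.93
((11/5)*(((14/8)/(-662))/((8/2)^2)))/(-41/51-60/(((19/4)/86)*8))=74613/28038930560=0.00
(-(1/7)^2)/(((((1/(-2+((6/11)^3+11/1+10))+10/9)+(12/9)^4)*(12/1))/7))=-688635/250111148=-0.00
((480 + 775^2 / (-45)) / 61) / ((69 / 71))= -357485 / 1647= -217.05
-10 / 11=-0.91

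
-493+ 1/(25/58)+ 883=9808/25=392.32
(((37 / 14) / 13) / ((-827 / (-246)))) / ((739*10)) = 4551 / 556149230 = 0.00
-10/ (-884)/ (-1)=-5/ 442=-0.01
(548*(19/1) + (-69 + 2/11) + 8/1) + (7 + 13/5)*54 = 597827/55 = 10869.58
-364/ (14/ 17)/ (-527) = 26/ 31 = 0.84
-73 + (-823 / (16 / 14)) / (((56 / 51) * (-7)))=9269 / 448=20.69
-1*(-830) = 830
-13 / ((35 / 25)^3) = -1625 / 343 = -4.74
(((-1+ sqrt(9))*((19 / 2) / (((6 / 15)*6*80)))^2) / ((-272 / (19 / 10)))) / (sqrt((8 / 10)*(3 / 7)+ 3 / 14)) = -6859*sqrt(2730) / 7821066240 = -0.00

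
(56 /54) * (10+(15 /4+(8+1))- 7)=49 /3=16.33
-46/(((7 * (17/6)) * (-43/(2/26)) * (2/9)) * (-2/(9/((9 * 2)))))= -621/133042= -0.00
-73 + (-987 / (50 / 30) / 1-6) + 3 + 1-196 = -4316 / 5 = -863.20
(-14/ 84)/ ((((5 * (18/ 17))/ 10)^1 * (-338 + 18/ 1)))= 17/ 17280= 0.00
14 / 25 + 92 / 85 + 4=2398 / 425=5.64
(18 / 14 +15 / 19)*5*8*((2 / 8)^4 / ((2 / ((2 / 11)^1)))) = 345 / 11704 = 0.03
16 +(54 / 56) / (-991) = 443941 / 27748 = 16.00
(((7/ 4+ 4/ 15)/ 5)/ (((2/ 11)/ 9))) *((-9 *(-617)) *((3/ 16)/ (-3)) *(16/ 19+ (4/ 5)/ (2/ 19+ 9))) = -84723525909/ 13148000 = -6443.83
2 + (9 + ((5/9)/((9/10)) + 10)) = 1751/81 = 21.62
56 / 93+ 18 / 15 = 838 / 465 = 1.80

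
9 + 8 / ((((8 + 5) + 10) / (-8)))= 143 / 23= 6.22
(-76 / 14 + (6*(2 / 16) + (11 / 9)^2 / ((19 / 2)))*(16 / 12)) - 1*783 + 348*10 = 87027992 / 32319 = 2692.78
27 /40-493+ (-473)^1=-38613 /40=-965.32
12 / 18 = 0.67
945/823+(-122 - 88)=-171885/823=-208.85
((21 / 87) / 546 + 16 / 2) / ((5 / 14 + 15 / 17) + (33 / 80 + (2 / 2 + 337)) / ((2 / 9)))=172283440 / 32820243573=0.01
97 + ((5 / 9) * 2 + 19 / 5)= 4586 / 45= 101.91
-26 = -26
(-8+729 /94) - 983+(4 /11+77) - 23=-960463 /1034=-928.88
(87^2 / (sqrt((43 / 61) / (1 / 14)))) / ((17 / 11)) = 83259 * sqrt(36722) / 10234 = 1559.01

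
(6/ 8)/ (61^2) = 3/ 14884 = 0.00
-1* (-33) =33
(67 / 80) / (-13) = -67 / 1040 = -0.06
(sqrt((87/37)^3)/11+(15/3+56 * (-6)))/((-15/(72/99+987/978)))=38.28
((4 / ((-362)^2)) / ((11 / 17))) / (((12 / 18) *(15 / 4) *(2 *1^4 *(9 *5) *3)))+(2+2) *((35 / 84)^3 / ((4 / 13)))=4880024321 / 5189342400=0.94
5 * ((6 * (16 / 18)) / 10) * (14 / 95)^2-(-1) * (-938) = -25394782 / 27075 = -937.94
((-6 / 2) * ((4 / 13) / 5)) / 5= -12 / 325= -0.04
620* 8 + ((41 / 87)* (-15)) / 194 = 27904755 / 5626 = 4959.96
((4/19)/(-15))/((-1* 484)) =1/34485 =0.00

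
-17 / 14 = -1.21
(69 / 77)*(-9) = -621 / 77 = -8.06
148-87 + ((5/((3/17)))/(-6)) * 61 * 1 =-4087/18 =-227.06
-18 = -18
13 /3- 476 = -1415 /3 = -471.67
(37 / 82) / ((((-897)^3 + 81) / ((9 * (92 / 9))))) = -851 / 14795550936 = -0.00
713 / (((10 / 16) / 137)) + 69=781793 / 5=156358.60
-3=-3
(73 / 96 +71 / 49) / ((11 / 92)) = 239039 / 12936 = 18.48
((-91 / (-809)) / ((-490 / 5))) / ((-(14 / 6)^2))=0.00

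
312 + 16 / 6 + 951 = 3797 / 3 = 1265.67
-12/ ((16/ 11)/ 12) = -99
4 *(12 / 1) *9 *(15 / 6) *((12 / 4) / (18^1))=180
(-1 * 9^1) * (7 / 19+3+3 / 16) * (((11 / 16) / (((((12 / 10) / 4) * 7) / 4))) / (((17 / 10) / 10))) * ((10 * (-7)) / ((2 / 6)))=66886875 / 1292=51770.03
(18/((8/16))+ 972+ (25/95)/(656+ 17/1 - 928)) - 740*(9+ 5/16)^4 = -88340919056881/15876096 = -5564398.14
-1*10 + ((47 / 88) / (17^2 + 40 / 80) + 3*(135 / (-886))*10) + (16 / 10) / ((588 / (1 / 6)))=-120849905909 / 8295112980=-14.57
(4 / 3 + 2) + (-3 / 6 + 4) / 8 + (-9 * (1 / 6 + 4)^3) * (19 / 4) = -296513 / 96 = -3088.68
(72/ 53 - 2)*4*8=-1088/ 53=-20.53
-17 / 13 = -1.31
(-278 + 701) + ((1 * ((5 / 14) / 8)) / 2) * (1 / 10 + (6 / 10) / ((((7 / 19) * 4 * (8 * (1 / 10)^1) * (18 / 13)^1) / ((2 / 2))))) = 63674915 / 150528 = 423.01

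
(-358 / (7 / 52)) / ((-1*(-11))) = -241.77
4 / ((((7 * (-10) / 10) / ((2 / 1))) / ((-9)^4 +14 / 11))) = -577480 / 77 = -7499.74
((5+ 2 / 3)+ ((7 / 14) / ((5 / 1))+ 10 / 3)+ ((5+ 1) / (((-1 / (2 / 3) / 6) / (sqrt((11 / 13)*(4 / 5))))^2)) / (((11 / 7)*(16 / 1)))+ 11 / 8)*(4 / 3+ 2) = 6791 / 156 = 43.53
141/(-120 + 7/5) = -705/593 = -1.19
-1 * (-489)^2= -239121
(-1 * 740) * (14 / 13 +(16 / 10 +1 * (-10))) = 70448 / 13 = 5419.08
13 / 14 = 0.93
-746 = -746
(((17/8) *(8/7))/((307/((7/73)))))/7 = 17/156877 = 0.00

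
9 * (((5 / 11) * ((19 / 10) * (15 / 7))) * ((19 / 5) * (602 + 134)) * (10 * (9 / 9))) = 35868960 / 77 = 465830.65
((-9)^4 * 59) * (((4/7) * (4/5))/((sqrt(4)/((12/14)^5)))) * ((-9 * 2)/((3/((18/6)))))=-433451782656/588245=-736855.87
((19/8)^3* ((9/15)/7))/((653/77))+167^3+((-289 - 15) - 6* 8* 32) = 7782712082987/1671680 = 4655623.14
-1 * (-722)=722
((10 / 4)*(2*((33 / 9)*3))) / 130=11 / 26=0.42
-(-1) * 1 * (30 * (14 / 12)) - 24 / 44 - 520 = -5341 / 11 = -485.55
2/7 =0.29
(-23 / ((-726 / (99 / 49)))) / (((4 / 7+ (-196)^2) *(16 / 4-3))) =3 / 1800568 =0.00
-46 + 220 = 174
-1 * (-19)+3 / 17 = 19.18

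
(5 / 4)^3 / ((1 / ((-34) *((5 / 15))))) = -2125 / 96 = -22.14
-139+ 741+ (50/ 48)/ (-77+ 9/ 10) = 5497339/ 9132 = 601.99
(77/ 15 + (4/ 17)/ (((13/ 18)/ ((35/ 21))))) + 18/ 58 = 575528/ 96135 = 5.99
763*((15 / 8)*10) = 57225 / 4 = 14306.25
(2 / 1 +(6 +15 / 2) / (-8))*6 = 15 / 8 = 1.88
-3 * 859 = -2577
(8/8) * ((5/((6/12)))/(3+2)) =2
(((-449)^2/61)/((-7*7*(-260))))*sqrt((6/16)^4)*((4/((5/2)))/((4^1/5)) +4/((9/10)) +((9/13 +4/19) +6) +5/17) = 7423553623/14917535360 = 0.50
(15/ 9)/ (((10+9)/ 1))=5/ 57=0.09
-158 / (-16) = 79 / 8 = 9.88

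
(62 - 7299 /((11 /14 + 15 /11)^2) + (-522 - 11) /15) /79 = -2553050543 /129829785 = -19.66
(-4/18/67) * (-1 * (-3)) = -2/201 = -0.01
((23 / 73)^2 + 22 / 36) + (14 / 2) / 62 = 1224049 / 1486791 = 0.82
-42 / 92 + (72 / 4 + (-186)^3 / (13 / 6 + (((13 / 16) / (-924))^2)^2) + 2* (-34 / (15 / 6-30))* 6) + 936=-777473400774106783803388191 / 261866798442253031170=-2968965.16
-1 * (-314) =314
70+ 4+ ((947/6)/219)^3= 168736566779/2268747144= 74.37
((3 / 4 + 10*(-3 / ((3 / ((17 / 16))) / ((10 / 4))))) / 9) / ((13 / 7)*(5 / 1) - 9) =-2891 / 288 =-10.04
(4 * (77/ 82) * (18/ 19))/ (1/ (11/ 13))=30492/ 10127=3.01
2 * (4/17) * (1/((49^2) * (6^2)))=2/367353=0.00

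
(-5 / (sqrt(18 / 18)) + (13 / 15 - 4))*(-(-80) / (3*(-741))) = 1952 / 6669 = 0.29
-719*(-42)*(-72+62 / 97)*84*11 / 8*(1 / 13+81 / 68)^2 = -15169560189768369 / 37900616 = -400245742.44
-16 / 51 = -0.31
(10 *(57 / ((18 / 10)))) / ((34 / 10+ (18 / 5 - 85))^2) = 475 / 9126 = 0.05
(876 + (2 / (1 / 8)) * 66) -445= 1487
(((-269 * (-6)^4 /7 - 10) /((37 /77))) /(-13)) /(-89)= -3835634 /42809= -89.60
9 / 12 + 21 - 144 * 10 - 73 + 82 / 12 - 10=-17933 / 12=-1494.42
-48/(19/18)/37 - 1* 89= -63431/703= -90.23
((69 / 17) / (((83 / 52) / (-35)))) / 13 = -9660 / 1411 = -6.85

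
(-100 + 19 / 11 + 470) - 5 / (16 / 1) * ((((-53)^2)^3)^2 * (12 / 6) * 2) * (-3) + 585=81057719202359815557861 / 44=1842220890962723080860.48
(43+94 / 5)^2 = 95481 / 25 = 3819.24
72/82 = 36/41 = 0.88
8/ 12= 2/ 3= 0.67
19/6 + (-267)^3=-114204959/6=-19034159.83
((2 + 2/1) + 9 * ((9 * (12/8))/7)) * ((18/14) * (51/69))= 1989/98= 20.30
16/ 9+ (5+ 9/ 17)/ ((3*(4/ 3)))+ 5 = 2497/ 306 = 8.16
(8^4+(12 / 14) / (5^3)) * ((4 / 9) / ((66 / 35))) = 7168012 / 7425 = 965.39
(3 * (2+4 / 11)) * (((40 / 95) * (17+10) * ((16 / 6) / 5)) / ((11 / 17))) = 763776 / 11495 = 66.44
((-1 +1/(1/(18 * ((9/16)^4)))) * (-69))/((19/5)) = -9066945/622592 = -14.56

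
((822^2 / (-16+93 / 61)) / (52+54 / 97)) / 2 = -999505557 / 2250767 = -444.07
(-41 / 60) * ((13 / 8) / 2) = -533 / 960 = -0.56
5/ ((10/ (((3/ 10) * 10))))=3/ 2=1.50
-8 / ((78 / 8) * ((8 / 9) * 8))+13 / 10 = 1.18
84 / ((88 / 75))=1575 / 22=71.59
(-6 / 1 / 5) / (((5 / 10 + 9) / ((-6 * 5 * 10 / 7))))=720 / 133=5.41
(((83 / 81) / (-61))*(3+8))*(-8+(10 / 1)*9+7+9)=-18.11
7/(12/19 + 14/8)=532/181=2.94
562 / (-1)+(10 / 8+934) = 1493 / 4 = 373.25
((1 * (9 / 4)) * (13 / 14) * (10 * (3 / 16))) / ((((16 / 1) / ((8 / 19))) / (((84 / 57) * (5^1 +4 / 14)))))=64935 / 80864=0.80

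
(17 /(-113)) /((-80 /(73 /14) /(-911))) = -1130551 /126560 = -8.93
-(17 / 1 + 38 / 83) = -1449 / 83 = -17.46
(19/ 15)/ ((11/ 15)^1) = 19/ 11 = 1.73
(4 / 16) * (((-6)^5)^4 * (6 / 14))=2742118830047232 / 7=391731261435318.86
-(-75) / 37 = 75 / 37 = 2.03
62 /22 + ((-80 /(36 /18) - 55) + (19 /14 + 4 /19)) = -265137 /2926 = -90.61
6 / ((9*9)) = 0.07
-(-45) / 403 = 45 / 403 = 0.11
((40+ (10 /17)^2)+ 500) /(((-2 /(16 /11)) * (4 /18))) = -5621760 /3179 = -1768.41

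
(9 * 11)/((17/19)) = 1881/17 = 110.65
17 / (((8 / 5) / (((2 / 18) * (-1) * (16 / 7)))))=-170 / 63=-2.70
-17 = -17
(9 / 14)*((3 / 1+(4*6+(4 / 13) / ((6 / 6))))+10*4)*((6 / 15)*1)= 225 / 13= 17.31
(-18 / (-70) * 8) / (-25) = -0.08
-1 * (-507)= 507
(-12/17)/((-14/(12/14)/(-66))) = -2376/833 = -2.85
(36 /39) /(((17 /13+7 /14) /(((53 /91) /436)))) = 318 /466193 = 0.00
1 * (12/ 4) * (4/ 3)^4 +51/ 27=307/ 27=11.37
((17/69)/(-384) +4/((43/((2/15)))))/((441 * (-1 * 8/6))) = -0.00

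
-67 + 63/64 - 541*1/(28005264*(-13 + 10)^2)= -66556262389/1008189504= -66.02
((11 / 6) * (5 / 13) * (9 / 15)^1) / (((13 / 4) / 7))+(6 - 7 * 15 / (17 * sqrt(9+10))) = 5.49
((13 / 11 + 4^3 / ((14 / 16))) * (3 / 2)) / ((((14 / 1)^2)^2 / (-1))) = -17169 / 5916064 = -0.00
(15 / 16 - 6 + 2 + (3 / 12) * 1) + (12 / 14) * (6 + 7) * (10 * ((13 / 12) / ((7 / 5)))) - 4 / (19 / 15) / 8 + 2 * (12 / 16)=1258969 / 14896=84.52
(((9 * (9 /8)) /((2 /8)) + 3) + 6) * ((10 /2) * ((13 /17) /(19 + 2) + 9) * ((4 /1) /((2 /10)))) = 5322900 /119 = 44730.25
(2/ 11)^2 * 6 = 24/ 121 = 0.20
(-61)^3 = -226981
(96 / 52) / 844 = 6 / 2743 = 0.00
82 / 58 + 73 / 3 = 25.75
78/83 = 0.94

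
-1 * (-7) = 7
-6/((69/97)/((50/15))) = -1940/69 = -28.12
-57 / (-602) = 57 / 602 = 0.09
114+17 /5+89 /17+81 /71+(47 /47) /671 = 123.78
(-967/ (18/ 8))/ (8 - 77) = 3868/ 621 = 6.23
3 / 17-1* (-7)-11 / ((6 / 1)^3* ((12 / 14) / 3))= 51395 / 7344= 7.00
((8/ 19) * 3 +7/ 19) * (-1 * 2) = -62/ 19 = -3.26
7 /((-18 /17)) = -119 /18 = -6.61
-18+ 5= -13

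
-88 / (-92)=22 / 23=0.96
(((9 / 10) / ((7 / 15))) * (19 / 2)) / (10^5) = 513 / 2800000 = 0.00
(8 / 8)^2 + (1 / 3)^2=10 / 9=1.11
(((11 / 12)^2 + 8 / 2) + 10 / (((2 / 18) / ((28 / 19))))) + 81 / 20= 141.52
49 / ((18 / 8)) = 196 / 9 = 21.78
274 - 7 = 267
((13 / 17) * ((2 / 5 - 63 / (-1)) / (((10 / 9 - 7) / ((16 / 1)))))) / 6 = -98904 / 4505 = -21.95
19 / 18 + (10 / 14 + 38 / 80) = 2.24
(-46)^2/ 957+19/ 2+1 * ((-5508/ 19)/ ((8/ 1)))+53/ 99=-1308653/ 54549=-23.99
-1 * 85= -85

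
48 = 48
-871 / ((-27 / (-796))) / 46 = -558.23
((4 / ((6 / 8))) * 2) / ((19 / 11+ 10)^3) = 0.01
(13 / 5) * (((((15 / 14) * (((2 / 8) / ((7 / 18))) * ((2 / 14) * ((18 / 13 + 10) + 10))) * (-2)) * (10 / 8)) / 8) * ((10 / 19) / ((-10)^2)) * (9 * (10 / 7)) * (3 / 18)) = -56295 / 2919616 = -0.02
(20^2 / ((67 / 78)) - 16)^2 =907696384 / 4489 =202204.59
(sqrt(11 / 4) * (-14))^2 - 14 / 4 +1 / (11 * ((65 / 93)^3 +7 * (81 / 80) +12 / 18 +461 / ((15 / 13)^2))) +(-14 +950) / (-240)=3333486634378266 / 6270664081385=531.60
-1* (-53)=53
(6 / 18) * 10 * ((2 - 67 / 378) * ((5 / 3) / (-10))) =-3445 / 3402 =-1.01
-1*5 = -5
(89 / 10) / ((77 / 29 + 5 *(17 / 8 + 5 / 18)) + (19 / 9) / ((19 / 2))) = 92916 / 155465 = 0.60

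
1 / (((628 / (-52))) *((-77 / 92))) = 1196 / 12089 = 0.10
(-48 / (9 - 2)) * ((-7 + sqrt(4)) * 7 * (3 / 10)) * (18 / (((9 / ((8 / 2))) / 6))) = 3456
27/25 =1.08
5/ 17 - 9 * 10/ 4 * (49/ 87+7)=-83750/ 493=-169.88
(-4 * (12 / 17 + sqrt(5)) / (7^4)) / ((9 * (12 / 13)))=-13 * sqrt(5) / 64827 - 52 / 367353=-0.00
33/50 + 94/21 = 5393/1050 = 5.14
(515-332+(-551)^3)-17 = -167283985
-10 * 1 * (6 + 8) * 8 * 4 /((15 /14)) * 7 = -87808 /3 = -29269.33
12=12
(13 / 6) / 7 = 13 / 42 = 0.31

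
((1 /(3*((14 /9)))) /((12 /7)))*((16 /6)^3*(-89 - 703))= -5632 /3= -1877.33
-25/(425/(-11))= 11/17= 0.65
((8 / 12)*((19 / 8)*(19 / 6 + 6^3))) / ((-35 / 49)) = -485.82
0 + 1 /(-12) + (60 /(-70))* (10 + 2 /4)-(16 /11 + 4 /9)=-4349 /396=-10.98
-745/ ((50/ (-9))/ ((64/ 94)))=21456/ 235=91.30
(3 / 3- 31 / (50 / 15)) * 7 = -581 / 10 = -58.10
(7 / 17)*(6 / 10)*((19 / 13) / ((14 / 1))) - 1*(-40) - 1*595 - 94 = -1434233 / 2210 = -648.97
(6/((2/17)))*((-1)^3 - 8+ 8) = -51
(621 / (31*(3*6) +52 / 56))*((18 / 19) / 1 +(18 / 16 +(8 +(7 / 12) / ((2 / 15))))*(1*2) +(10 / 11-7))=39714192 / 1635425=24.28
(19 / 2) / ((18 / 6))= 19 / 6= 3.17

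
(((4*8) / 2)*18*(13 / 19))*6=22464 / 19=1182.32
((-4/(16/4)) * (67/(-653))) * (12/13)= 804/8489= 0.09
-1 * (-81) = 81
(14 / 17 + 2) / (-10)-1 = -109 / 85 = -1.28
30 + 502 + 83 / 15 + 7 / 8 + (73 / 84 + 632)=983873 / 840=1171.28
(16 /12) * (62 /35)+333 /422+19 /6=46656 /7385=6.32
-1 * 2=-2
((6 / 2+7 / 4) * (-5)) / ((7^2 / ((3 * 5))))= -1425 / 196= -7.27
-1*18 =-18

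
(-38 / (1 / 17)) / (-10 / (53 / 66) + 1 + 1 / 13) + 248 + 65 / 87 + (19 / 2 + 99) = 282332137 / 681906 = 414.03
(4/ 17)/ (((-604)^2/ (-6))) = -3/ 775234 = -0.00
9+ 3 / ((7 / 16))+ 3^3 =300 / 7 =42.86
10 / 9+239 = 2161 / 9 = 240.11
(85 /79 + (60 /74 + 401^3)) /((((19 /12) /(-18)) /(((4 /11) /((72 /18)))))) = -2142703584432 /32153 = -66640860.40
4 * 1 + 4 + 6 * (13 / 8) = 17.75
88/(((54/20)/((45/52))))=1100/39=28.21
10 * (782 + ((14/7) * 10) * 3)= 8420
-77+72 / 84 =-533 / 7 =-76.14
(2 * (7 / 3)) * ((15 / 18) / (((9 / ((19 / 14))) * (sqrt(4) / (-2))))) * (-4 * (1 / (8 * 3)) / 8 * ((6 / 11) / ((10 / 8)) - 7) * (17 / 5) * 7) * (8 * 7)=-5713547 / 53460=-106.88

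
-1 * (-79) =79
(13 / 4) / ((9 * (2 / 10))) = 65 / 36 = 1.81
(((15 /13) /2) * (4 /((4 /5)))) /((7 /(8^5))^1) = 1228800 /91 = 13503.30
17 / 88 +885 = 77897 / 88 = 885.19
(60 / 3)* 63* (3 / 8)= 945 / 2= 472.50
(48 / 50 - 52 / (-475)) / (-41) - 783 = -15249433 / 19475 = -783.03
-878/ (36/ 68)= -14926/ 9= -1658.44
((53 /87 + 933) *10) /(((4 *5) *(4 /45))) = 152295 /29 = 5251.55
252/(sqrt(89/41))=171.04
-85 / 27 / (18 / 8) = -340 / 243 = -1.40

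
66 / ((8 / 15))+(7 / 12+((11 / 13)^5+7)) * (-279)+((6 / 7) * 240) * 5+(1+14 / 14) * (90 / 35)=-2805166047 / 2599051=-1079.30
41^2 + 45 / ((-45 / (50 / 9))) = 15079 / 9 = 1675.44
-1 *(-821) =821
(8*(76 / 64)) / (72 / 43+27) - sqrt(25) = -4.67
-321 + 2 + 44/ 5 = -1551/ 5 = -310.20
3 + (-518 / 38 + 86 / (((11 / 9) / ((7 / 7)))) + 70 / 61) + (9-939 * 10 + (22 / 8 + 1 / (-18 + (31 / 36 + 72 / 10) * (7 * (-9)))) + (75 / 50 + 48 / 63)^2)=-550632061352258 / 59129823753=-9312.26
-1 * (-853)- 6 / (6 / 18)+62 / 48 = 20071 / 24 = 836.29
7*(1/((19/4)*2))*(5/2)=35/19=1.84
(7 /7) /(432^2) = 1 /186624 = 0.00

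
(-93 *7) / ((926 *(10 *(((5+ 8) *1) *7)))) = -93 / 120380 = -0.00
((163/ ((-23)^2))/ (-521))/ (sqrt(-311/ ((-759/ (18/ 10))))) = -163 * sqrt(1180245)/ 257143197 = -0.00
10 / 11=0.91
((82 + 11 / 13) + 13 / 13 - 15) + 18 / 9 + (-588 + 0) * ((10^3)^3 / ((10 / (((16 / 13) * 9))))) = -8467199999079 / 13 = -651323076852.23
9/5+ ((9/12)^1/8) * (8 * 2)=33/10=3.30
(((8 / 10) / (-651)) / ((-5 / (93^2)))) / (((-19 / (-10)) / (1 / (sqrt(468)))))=124*sqrt(13) / 8645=0.05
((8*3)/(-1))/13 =-24/13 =-1.85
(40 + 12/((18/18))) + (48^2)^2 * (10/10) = 5308468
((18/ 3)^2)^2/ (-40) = -162/ 5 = -32.40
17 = 17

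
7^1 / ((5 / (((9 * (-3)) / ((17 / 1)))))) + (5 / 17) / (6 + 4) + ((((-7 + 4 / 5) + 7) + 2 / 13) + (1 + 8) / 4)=4463 / 4420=1.01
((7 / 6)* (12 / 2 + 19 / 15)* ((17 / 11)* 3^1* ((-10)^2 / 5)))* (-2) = -51884 / 33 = -1572.24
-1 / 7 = -0.14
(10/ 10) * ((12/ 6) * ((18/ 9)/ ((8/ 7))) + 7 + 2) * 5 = 125/ 2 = 62.50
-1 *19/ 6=-19/ 6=-3.17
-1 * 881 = -881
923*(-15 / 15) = -923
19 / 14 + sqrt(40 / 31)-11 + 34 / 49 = -877 / 98 + 2*sqrt(310) / 31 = -7.81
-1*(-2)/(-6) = -1/3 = -0.33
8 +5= 13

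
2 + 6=8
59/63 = 0.94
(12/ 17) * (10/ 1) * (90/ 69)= 3600/ 391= 9.21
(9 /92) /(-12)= -3 /368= -0.01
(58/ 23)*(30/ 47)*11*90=1722600/ 1081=1593.52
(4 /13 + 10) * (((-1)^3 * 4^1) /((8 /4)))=-268 /13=-20.62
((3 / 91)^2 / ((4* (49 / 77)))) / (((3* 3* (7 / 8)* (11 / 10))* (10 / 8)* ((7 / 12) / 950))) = 182400 / 2840383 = 0.06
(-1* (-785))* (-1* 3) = -2355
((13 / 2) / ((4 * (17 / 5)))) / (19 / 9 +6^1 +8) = 117 / 3944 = 0.03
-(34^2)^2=-1336336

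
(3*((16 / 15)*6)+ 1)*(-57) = -5757 / 5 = -1151.40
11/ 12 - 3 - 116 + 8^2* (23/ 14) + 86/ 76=-18847/ 1596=-11.81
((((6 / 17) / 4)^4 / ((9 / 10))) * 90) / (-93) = -675 / 10356604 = -0.00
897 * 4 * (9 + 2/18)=98072/3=32690.67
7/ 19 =0.37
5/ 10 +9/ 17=35/ 34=1.03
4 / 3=1.33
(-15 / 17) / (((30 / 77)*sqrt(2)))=-77*sqrt(2) / 68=-1.60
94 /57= 1.65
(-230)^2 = 52900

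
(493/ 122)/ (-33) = -493/ 4026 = -0.12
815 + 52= 867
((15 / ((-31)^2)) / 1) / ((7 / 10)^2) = 0.03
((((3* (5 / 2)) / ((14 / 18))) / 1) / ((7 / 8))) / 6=90 / 49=1.84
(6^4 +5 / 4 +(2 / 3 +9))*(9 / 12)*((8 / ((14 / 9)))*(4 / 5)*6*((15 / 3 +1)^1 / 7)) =5081292 / 245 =20739.97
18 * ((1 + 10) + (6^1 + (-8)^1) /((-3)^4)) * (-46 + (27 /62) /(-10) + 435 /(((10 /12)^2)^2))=11794872397 /69750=169102.11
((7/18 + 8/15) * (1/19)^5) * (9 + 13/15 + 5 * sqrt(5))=6142/1671366825 + 83 * sqrt(5)/44569782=0.00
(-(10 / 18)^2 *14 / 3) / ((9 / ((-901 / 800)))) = 6307 / 34992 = 0.18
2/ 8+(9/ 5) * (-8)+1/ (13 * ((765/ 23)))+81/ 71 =-7347253/ 564876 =-13.01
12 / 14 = 6 / 7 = 0.86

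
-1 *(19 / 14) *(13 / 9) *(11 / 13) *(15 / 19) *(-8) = 220 / 21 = 10.48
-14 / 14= -1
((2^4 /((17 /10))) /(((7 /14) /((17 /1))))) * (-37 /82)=-5920 /41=-144.39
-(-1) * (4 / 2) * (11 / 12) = 11 / 6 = 1.83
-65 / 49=-1.33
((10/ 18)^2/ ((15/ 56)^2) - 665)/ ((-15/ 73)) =35160377/ 10935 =3215.40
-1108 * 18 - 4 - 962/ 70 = -698661/ 35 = -19961.74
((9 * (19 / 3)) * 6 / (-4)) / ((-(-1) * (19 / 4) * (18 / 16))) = -16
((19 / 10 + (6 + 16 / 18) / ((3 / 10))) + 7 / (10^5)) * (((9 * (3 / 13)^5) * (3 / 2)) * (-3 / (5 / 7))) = -342565354467 / 371293000000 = -0.92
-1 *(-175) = 175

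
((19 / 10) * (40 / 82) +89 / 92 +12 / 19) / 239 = 181019 / 17128652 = 0.01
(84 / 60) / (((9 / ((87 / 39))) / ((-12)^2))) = 3248 / 65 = 49.97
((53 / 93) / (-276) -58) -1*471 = -13578425 / 25668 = -529.00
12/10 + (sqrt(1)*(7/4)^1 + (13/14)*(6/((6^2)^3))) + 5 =4327409/544320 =7.95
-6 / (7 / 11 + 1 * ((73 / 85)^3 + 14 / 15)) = -60798375 / 22324618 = -2.72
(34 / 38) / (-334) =-17 / 6346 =-0.00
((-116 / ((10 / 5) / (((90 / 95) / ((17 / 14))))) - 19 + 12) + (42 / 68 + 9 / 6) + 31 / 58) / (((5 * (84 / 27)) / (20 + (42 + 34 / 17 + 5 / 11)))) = -539009451 / 2622760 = -205.51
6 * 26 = 156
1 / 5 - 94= -469 / 5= -93.80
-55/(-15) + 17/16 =227/48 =4.73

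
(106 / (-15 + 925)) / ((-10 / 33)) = -0.38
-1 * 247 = -247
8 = 8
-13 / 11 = -1.18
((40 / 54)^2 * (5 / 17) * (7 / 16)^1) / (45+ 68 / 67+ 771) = 1675 / 19382652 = 0.00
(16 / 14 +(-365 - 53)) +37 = -2659 / 7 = -379.86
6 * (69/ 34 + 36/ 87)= 7227/ 493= 14.66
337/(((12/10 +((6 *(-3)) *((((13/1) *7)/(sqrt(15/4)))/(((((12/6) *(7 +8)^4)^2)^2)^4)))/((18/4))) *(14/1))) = 33402100678040496529255325120244670689118038353626616299152374267578125000000000000 *sqrt(15)/5022440466507542639034314382961338154620796420851304128405826968944218527344379637938459040244487674442552815889939665794372558593749999999999999999999999991719 +705234348838767445564401644607487899211336830761203954696984870222584018214606640827191956900996810952975124564545694738626480102539062500000000000000000000000000/35157083265552798473240200680729367082345574945959128898840788782609529691410657465569213281711413721097869711229577660560607910156249999999999999999999999942033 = 20.06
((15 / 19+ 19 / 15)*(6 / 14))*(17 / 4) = 4981 / 1330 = 3.75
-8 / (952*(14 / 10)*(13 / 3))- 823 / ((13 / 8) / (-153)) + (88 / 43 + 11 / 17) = 36083594896 / 465647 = 77491.31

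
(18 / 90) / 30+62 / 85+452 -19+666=2804327 / 2550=1099.74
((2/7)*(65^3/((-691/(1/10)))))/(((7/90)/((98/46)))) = -4943250/15893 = -311.03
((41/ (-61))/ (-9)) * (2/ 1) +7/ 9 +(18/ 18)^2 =1058/ 549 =1.93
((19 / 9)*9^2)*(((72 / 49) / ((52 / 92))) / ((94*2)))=70794 / 29939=2.36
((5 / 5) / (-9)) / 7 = -0.02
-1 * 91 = -91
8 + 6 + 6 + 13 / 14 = 293 / 14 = 20.93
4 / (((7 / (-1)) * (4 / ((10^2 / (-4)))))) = 3.57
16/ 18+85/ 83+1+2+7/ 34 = 130009/ 25398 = 5.12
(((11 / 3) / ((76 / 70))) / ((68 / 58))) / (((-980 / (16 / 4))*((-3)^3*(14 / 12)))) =319 / 854658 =0.00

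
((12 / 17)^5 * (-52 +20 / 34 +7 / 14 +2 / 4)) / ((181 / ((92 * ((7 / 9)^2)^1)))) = -11868229632 / 4368899989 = -2.72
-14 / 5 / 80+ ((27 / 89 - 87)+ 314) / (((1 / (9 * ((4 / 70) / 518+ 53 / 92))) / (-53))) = -6624350417311 / 106034600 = -62473.48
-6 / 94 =-3 / 47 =-0.06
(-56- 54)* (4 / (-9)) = 440 / 9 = 48.89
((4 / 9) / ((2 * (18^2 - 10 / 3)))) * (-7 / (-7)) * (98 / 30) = 49 / 21645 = 0.00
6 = 6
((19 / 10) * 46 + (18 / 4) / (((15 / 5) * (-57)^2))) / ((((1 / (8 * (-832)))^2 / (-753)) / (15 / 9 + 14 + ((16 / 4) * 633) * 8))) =-64010798156802818048 / 1083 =-59105076783751447.87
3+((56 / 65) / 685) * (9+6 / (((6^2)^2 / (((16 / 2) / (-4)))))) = 3620119 / 1202175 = 3.01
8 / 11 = 0.73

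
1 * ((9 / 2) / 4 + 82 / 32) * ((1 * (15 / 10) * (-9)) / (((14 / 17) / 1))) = -27081 / 448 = -60.45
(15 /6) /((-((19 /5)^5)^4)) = -476837158203125 /75179946915091916386711202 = -0.00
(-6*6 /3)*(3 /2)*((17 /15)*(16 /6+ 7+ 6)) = -1598 /5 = -319.60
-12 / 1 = -12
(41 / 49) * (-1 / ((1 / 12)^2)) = -5904 / 49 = -120.49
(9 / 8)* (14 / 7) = 9 / 4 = 2.25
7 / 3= 2.33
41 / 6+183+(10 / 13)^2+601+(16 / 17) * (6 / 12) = 13650697 / 17238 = 791.90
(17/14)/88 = 17/1232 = 0.01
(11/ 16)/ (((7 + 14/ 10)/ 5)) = 275/ 672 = 0.41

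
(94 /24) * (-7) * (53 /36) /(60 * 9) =-0.07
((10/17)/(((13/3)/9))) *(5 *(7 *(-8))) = -75600/221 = -342.08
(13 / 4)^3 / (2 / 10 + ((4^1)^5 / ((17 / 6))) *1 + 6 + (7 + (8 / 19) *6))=3548155 / 38980992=0.09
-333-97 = -430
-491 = -491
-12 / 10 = -6 / 5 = -1.20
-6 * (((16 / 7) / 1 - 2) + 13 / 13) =-54 / 7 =-7.71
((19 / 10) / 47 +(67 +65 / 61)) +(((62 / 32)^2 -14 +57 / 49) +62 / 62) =10793260943 / 179818240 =60.02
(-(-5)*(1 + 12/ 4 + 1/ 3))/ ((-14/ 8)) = -260/ 21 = -12.38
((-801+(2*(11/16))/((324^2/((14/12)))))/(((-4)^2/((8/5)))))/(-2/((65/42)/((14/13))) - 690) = 682103801899/5887652023296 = 0.12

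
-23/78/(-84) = 23/6552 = 0.00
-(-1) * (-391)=-391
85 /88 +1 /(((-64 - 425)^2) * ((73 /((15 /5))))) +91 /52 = 1390648117 /512037768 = 2.72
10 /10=1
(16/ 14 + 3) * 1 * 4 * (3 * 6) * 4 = 8352/ 7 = 1193.14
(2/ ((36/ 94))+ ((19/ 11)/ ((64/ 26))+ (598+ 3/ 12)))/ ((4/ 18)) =1914023/ 704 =2718.78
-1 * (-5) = 5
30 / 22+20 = 235 / 11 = 21.36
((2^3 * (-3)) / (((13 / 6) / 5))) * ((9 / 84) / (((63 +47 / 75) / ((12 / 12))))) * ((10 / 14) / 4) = -0.02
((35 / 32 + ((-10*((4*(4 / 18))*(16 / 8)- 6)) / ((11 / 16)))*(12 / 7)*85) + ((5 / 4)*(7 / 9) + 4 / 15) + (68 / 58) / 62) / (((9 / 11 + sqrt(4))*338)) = 892272549017 / 94950797760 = 9.40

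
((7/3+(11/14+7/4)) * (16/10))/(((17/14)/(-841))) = -1375876/255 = -5395.59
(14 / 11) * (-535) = -7490 / 11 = -680.91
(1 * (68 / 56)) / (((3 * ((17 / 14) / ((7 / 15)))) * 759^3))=7 / 19676046555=0.00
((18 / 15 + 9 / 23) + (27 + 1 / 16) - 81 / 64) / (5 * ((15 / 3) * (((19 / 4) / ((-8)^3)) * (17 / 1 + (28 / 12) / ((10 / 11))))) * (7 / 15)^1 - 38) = -116108352 / 170073845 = -0.68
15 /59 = 0.25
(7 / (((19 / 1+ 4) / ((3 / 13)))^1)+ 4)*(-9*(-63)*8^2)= 44162496 / 299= 147700.66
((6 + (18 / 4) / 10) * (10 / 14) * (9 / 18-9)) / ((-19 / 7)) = 14.43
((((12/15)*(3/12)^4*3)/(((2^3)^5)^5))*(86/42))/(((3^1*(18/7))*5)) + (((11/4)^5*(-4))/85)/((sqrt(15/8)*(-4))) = 43/3264099712959498771706675200 + 161051*sqrt(30)/652800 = 1.35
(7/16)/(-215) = -7/3440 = -0.00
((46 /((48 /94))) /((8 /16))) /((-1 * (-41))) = 1081 /246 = 4.39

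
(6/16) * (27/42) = 27/112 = 0.24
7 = 7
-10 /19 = -0.53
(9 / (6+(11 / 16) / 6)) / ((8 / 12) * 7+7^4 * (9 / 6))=5184 / 12700919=0.00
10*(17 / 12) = 85 / 6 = 14.17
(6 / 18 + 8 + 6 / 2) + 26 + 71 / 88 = 10069 / 264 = 38.14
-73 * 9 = -657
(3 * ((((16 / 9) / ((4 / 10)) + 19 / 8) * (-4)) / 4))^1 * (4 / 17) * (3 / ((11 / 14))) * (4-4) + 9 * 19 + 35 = 206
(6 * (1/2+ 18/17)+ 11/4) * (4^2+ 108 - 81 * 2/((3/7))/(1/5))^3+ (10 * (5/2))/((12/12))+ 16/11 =-12465354292075/187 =-66659648620.72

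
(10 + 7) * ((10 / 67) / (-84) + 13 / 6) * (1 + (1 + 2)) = 207128 / 1407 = 147.21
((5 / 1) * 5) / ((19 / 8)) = 200 / 19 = 10.53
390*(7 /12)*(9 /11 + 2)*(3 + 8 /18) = 437255 /198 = 2208.36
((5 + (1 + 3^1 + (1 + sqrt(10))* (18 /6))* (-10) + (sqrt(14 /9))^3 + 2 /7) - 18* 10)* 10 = -17130 /7 - 300* sqrt(10) + 140* sqrt(14) /27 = -3376.42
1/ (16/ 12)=3/ 4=0.75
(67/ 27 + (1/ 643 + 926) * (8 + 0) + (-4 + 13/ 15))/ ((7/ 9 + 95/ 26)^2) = 1303995758208/ 3457311335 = 377.17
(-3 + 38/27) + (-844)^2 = 19233029/27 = 712334.41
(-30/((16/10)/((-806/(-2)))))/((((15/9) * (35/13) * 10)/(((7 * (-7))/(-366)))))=-110019/4880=-22.54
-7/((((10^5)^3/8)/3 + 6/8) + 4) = -84/500000000000057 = -0.00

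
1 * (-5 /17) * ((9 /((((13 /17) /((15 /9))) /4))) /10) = -30 /13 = -2.31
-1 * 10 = -10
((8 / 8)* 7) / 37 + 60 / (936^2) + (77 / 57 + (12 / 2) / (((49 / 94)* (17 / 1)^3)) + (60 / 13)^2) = 282257557158427 / 12355736007888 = 22.84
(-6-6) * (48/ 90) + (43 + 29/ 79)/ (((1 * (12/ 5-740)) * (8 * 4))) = -149215049/ 23308160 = -6.40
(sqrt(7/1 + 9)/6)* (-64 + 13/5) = -614/15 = -40.93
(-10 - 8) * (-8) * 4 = 576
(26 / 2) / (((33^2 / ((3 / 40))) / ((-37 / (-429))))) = 37 / 479160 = 0.00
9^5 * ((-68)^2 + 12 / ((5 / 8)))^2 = 31826386854144 / 25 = 1273055474165.76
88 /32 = 11 /4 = 2.75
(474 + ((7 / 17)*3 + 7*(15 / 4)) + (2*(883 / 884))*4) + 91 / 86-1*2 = 19330409 / 38012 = 508.53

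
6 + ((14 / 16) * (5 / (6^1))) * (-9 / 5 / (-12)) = 6.11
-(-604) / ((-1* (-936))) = 151 / 234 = 0.65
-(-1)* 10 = 10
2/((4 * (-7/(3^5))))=-243/14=-17.36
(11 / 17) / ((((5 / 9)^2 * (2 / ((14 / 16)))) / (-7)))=-6.42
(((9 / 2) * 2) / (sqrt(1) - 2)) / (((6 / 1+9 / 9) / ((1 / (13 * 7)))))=-9 / 637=-0.01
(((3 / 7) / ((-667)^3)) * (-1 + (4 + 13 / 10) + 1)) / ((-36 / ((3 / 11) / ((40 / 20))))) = 53 / 1827924332080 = 0.00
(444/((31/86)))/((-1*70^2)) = -9546/37975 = -0.25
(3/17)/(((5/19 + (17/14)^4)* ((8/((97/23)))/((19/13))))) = 168151634/3014183419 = 0.06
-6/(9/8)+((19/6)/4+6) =35/24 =1.46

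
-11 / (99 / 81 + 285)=-99 / 2576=-0.04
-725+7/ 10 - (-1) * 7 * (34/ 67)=-482901/ 670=-720.75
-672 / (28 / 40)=-960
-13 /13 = -1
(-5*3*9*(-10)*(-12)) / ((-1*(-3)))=-5400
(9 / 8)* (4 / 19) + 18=18.24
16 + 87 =103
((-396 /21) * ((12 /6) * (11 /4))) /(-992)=363 /3472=0.10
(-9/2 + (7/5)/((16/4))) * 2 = -83/10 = -8.30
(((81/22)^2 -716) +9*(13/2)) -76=-348453/484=-719.94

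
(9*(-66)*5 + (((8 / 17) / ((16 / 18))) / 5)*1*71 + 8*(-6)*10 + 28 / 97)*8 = -227047096 / 8245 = -27537.55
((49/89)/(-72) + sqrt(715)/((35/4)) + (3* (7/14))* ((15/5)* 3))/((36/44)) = 44* sqrt(715)/315 + 951049/57672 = 20.23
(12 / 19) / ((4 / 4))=12 / 19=0.63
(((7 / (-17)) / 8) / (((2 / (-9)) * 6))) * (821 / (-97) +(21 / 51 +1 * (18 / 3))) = -8883 / 112132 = -0.08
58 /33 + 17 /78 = 565 /286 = 1.98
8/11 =0.73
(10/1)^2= 100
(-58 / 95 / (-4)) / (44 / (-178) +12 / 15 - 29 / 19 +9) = 2581 / 135728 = 0.02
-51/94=-0.54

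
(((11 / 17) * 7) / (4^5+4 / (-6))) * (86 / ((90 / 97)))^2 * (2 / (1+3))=1339587557 / 70456500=19.01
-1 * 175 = -175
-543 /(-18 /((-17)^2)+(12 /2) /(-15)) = 784635 /668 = 1174.60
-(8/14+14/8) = -65/28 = -2.32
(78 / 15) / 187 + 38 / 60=3709 / 5610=0.66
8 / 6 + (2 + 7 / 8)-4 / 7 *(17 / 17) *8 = -61 / 168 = -0.36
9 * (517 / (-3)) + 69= -1482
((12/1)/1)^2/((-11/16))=-2304/11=-209.45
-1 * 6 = -6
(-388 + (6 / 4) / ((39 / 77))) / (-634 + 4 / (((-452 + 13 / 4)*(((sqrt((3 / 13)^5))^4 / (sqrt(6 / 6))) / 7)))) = 1061095472505 / 403191116134508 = 0.00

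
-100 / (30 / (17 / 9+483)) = -43640 / 27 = -1616.30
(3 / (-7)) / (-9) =1 / 21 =0.05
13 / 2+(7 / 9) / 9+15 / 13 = 16301 / 2106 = 7.74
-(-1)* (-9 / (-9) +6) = 7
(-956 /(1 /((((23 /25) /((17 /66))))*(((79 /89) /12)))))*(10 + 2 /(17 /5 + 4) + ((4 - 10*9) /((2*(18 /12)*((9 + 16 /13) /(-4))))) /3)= -5926442746664 /1675231425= -3537.69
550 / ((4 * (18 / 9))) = 275 / 4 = 68.75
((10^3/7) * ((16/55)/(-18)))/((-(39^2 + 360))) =1600/1303533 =0.00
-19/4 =-4.75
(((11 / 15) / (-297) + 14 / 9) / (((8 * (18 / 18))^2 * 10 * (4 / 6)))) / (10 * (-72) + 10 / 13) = -481 / 95040000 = -0.00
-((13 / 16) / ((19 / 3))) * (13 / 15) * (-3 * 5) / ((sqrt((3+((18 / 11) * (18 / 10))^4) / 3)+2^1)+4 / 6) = -13918100625 / 59392412854+13803075 * sqrt(238733137) / 475139302832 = 0.21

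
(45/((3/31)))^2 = 216225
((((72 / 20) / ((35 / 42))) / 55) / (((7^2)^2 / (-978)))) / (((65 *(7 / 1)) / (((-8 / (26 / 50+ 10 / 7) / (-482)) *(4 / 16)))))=-105624 / 705406777075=-0.00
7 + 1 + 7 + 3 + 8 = 26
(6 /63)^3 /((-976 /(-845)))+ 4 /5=4523593 /5649210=0.80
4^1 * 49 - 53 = 143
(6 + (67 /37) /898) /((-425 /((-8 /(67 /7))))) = 0.01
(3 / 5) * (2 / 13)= 6 / 65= 0.09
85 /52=1.63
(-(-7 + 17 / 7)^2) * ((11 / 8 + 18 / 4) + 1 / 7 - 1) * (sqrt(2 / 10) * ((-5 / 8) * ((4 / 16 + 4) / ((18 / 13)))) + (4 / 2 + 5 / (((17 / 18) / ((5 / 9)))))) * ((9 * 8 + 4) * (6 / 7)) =-196816896 / 5831 + 18878704 * sqrt(5) / 7203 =-27892.92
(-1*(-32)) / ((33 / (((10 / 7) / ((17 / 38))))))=12160 / 3927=3.10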